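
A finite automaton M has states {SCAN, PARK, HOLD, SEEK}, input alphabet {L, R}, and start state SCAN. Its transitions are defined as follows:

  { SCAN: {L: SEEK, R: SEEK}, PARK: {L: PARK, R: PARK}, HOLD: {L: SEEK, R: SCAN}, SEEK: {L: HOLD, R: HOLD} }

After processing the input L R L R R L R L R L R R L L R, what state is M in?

SCAN → SEEK → HOLD → SEEK → HOLD → SCAN → SEEK → HOLD → SEEK → HOLD → SEEK → HOLD → SCAN → SEEK → HOLD → SCAN

SCAN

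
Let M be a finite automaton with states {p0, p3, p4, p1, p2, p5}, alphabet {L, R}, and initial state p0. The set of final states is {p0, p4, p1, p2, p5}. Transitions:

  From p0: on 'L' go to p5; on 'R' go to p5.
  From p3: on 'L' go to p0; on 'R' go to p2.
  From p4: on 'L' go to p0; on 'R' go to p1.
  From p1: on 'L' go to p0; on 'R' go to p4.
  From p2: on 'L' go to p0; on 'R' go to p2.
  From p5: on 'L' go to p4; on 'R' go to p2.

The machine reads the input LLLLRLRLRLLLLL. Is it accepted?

start at p0
read 'L': p0 → p5
read 'L': p5 → p4
read 'L': p4 → p0
read 'L': p0 → p5
read 'R': p5 → p2
read 'L': p2 → p0
read 'R': p0 → p5
read 'L': p5 → p4
read 'R': p4 → p1
read 'L': p1 → p0
read 'L': p0 → p5
read 'L': p5 → p4
read 'L': p4 → p0
read 'L': p0 → p5
End state p5 is accepting.

Yes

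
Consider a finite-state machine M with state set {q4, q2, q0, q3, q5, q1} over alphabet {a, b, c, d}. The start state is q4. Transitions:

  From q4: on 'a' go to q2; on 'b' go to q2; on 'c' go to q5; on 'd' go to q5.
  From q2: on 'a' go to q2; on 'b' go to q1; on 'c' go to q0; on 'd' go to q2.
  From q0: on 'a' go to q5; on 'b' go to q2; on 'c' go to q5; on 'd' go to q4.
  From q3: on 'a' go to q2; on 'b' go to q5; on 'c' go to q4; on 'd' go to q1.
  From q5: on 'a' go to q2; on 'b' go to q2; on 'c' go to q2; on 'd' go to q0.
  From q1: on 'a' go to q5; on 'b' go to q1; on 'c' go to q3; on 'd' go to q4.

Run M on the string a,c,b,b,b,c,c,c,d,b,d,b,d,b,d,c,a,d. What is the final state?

q0

start at q4
read 'a': q4 → q2
read 'c': q2 → q0
read 'b': q0 → q2
read 'b': q2 → q1
read 'b': q1 → q1
read 'c': q1 → q3
read 'c': q3 → q4
read 'c': q4 → q5
read 'd': q5 → q0
read 'b': q0 → q2
read 'd': q2 → q2
read 'b': q2 → q1
read 'd': q1 → q4
read 'b': q4 → q2
read 'd': q2 → q2
read 'c': q2 → q0
read 'a': q0 → q5
read 'd': q5 → q0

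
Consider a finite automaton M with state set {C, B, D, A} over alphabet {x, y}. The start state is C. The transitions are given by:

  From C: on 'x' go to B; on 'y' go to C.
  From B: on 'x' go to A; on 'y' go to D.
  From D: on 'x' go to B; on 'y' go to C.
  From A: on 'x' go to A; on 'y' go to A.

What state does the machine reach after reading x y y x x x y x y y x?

Trace: C -x-> B -y-> D -y-> C -x-> B -x-> A -x-> A -y-> A -x-> A -y-> A -y-> A -x-> A

A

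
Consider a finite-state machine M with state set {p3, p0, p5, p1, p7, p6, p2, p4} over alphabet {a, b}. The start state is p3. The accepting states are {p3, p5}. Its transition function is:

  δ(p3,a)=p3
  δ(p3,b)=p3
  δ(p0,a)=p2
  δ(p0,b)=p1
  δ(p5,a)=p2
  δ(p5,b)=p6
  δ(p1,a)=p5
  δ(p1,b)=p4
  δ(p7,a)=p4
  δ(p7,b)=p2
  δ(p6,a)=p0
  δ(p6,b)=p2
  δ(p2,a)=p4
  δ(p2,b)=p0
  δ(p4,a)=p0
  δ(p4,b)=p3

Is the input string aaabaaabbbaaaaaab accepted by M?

Trace: p3 -a-> p3 -a-> p3 -a-> p3 -b-> p3 -a-> p3 -a-> p3 -a-> p3 -b-> p3 -b-> p3 -b-> p3 -a-> p3 -a-> p3 -a-> p3 -a-> p3 -a-> p3 -a-> p3 -b-> p3
End state p3 is accepting.

Yes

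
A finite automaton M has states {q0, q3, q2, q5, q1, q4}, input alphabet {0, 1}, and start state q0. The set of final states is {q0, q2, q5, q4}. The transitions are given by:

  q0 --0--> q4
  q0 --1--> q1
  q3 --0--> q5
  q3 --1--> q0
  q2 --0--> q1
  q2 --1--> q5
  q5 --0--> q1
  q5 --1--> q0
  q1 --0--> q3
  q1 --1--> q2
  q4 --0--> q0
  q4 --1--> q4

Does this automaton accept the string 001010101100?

start at q0
read '0': q0 → q4
read '0': q4 → q0
read '1': q0 → q1
read '0': q1 → q3
read '1': q3 → q0
read '0': q0 → q4
read '1': q4 → q4
read '0': q4 → q0
read '1': q0 → q1
read '1': q1 → q2
read '0': q2 → q1
read '0': q1 → q3
End state q3 is not accepting.

No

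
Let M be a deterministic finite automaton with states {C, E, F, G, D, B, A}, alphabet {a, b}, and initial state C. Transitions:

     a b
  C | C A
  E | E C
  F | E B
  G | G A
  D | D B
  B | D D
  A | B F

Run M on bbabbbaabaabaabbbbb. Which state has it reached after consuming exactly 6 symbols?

start at C
read 'b': C → A
read 'b': A → F
read 'a': F → E
read 'b': E → C
read 'b': C → A
read 'b': A → F
After 6 symbols: F.

F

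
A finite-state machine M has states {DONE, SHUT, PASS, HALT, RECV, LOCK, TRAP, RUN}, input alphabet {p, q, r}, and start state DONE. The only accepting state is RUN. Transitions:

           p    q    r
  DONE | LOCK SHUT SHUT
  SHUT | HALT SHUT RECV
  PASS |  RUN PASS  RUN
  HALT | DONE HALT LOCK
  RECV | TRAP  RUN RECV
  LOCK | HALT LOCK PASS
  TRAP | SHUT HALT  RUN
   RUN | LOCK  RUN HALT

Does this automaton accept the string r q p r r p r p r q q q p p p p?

No

start at DONE
read 'r': DONE → SHUT
read 'q': SHUT → SHUT
read 'p': SHUT → HALT
read 'r': HALT → LOCK
read 'r': LOCK → PASS
read 'p': PASS → RUN
read 'r': RUN → HALT
read 'p': HALT → DONE
read 'r': DONE → SHUT
read 'q': SHUT → SHUT
read 'q': SHUT → SHUT
read 'q': SHUT → SHUT
read 'p': SHUT → HALT
read 'p': HALT → DONE
read 'p': DONE → LOCK
read 'p': LOCK → HALT
End state HALT is not accepting.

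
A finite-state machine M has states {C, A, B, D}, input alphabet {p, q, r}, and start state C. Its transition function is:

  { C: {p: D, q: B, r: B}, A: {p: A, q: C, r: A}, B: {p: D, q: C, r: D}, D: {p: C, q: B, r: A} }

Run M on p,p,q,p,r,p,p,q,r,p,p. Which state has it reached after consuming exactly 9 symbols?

Trace: C -p-> D -p-> C -q-> B -p-> D -r-> A -p-> A -p-> A -q-> C -r-> B
After 9 symbols: B.

B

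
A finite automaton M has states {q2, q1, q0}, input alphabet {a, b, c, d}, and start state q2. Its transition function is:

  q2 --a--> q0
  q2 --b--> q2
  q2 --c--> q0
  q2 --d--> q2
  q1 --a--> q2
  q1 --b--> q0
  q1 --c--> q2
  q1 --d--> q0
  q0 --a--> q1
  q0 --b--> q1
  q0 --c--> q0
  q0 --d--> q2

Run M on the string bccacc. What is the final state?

start at q2
read 'b': q2 → q2
read 'c': q2 → q0
read 'c': q0 → q0
read 'a': q0 → q1
read 'c': q1 → q2
read 'c': q2 → q0

q0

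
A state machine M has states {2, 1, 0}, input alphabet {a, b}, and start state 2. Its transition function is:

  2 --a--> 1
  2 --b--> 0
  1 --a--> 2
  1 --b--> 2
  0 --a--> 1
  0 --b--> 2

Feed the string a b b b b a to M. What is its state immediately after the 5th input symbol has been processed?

start at 2
read 'a': 2 → 1
read 'b': 1 → 2
read 'b': 2 → 0
read 'b': 0 → 2
read 'b': 2 → 0
After 5 symbols: 0.

0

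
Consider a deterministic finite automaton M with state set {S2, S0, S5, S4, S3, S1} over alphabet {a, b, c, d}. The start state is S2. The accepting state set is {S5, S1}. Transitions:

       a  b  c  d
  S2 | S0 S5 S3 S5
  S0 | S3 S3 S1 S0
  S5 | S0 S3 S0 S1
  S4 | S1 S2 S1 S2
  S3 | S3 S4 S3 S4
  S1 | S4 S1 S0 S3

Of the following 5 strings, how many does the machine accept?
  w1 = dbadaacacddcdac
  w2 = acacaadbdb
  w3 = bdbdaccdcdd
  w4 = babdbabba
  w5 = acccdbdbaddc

3

w1: S2 → S5 → S3 → S3 → S4 → S1 → S4 → S1 → S4 → S1 → S3 → S4 → S1 → S3 → S3 → S3  → end S3, rejected
w2: S2 → S0 → S1 → S4 → S1 → S4 → S1 → S3 → S4 → S2 → S5  → end S5, accepted
w3: S2 → S5 → S1 → S1 → S3 → S3 → S3 → S3 → S4 → S1 → S3 → S4  → end S4, rejected
w4: S2 → S5 → S0 → S3 → S4 → S2 → S0 → S3 → S4 → S1  → end S1, accepted
w5: S2 → S0 → S1 → S0 → S1 → S3 → S4 → S2 → S5 → S0 → S0 → S0 → S1  → end S1, accepted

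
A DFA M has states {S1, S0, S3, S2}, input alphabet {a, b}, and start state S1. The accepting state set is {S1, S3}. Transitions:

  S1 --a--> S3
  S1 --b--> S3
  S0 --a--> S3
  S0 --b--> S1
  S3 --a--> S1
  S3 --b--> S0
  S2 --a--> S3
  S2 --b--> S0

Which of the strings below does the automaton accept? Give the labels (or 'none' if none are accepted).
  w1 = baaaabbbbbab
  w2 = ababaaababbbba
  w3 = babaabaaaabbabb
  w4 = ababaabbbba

w2, w3, w4

w1: Trace: S1 -b-> S3 -a-> S1 -a-> S3 -a-> S1 -a-> S3 -b-> S0 -b-> S1 -b-> S3 -b-> S0 -b-> S1 -a-> S3 -b-> S0  → end S0, rejected
w2: Trace: S1 -a-> S3 -b-> S0 -a-> S3 -b-> S0 -a-> S3 -a-> S1 -a-> S3 -b-> S0 -a-> S3 -b-> S0 -b-> S1 -b-> S3 -b-> S0 -a-> S3  → end S3, accepted
w3: Trace: S1 -b-> S3 -a-> S1 -b-> S3 -a-> S1 -a-> S3 -b-> S0 -a-> S3 -a-> S1 -a-> S3 -a-> S1 -b-> S3 -b-> S0 -a-> S3 -b-> S0 -b-> S1  → end S1, accepted
w4: Trace: S1 -a-> S3 -b-> S0 -a-> S3 -b-> S0 -a-> S3 -a-> S1 -b-> S3 -b-> S0 -b-> S1 -b-> S3 -a-> S1  → end S1, accepted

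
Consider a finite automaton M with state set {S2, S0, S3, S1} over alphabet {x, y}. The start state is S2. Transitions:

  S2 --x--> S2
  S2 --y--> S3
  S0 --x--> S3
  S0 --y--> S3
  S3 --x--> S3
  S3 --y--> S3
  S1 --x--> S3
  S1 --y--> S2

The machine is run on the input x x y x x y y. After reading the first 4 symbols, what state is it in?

S2 → S2 → S2 → S3 → S3
After 4 symbols: S3.

S3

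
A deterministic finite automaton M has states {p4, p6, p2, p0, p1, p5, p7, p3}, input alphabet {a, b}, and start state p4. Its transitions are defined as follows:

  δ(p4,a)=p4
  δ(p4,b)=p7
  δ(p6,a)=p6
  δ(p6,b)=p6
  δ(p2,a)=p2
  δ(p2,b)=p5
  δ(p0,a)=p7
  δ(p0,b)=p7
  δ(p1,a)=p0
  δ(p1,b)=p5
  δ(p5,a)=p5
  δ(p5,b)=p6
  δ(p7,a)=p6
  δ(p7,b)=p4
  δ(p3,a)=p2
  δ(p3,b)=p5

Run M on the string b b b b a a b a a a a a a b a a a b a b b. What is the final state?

p6

p4 → p7 → p4 → p7 → p4 → p4 → p4 → p7 → p6 → p6 → p6 → p6 → p6 → p6 → p6 → p6 → p6 → p6 → p6 → p6 → p6 → p6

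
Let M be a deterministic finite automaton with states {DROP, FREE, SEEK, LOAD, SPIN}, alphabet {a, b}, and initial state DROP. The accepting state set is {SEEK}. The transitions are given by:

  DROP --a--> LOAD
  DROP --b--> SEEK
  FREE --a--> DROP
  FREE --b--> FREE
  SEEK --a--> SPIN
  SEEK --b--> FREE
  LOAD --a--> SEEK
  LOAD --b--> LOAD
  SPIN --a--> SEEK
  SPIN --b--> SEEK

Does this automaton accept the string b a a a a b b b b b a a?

No

start at DROP
read 'b': DROP → SEEK
read 'a': SEEK → SPIN
read 'a': SPIN → SEEK
read 'a': SEEK → SPIN
read 'a': SPIN → SEEK
read 'b': SEEK → FREE
read 'b': FREE → FREE
read 'b': FREE → FREE
read 'b': FREE → FREE
read 'b': FREE → FREE
read 'a': FREE → DROP
read 'a': DROP → LOAD
End state LOAD is not accepting.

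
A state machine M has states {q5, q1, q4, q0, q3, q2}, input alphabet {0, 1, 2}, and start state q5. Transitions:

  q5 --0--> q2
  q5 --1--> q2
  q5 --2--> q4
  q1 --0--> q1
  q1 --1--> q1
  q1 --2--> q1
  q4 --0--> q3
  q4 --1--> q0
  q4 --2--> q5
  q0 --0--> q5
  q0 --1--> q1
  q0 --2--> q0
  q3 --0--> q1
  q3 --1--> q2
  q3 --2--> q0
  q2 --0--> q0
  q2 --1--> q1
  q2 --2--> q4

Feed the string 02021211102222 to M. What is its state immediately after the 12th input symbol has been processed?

q1

Trace: q5 -0-> q2 -2-> q4 -0-> q3 -2-> q0 -1-> q1 -2-> q1 -1-> q1 -1-> q1 -1-> q1 -0-> q1 -2-> q1 -2-> q1
After 12 symbols: q1.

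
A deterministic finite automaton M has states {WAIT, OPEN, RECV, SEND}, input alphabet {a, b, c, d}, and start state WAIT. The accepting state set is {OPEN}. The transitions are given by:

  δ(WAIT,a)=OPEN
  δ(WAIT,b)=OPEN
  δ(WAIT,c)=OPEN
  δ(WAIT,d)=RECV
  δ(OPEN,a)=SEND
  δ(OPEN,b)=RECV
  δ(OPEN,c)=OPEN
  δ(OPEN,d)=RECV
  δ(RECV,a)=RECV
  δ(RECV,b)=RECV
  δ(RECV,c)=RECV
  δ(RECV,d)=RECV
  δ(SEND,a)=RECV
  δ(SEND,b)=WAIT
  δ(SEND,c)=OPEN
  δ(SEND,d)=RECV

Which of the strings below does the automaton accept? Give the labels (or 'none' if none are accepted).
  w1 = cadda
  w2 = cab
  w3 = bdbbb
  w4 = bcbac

none

w1: WAIT → OPEN → SEND → RECV → RECV → RECV  → end RECV, rejected
w2: WAIT → OPEN → SEND → WAIT  → end WAIT, rejected
w3: WAIT → OPEN → RECV → RECV → RECV → RECV  → end RECV, rejected
w4: WAIT → OPEN → OPEN → RECV → RECV → RECV  → end RECV, rejected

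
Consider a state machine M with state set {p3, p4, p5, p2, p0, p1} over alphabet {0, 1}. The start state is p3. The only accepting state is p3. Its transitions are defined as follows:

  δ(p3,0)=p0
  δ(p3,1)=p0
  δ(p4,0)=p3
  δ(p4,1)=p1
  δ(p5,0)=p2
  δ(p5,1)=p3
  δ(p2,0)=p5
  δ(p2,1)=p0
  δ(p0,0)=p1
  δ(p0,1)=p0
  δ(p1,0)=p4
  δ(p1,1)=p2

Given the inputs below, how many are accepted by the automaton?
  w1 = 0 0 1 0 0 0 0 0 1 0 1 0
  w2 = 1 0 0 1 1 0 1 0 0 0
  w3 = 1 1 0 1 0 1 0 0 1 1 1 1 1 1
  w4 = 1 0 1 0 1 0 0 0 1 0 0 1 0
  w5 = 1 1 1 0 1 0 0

0

w1:
  start at p3
  read '0': p3 → p0
  read '0': p0 → p1
  read '1': p1 → p2
  read '0': p2 → p5
  read '0': p5 → p2
  read '0': p2 → p5
  read '0': p5 → p2
  read '0': p2 → p5
  read '1': p5 → p3
  read '0': p3 → p0
  read '1': p0 → p0
  read '0': p0 → p1
  end p1, rejected
w2:
  start at p3
  read '1': p3 → p0
  read '0': p0 → p1
  read '0': p1 → p4
  read '1': p4 → p1
  read '1': p1 → p2
  read '0': p2 → p5
  read '1': p5 → p3
  read '0': p3 → p0
  read '0': p0 → p1
  read '0': p1 → p4
  end p4, rejected
w3:
  start at p3
  read '1': p3 → p0
  read '1': p0 → p0
  read '0': p0 → p1
  read '1': p1 → p2
  read '0': p2 → p5
  read '1': p5 → p3
  read '0': p3 → p0
  read '0': p0 → p1
  read '1': p1 → p2
  read '1': p2 → p0
  read '1': p0 → p0
  read '1': p0 → p0
  read '1': p0 → p0
  read '1': p0 → p0
  end p0, rejected
w4:
  start at p3
  read '1': p3 → p0
  read '0': p0 → p1
  read '1': p1 → p2
  read '0': p2 → p5
  read '1': p5 → p3
  read '0': p3 → p0
  read '0': p0 → p1
  read '0': p1 → p4
  read '1': p4 → p1
  read '0': p1 → p4
  read '0': p4 → p3
  read '1': p3 → p0
  read '0': p0 → p1
  end p1, rejected
w5:
  start at p3
  read '1': p3 → p0
  read '1': p0 → p0
  read '1': p0 → p0
  read '0': p0 → p1
  read '1': p1 → p2
  read '0': p2 → p5
  read '0': p5 → p2
  end p2, rejected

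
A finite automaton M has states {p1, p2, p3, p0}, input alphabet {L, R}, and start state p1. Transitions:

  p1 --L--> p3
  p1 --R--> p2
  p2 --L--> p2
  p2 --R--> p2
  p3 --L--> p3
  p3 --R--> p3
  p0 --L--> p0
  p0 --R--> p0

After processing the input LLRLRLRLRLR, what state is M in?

p3

Trace: p1 -L-> p3 -L-> p3 -R-> p3 -L-> p3 -R-> p3 -L-> p3 -R-> p3 -L-> p3 -R-> p3 -L-> p3 -R-> p3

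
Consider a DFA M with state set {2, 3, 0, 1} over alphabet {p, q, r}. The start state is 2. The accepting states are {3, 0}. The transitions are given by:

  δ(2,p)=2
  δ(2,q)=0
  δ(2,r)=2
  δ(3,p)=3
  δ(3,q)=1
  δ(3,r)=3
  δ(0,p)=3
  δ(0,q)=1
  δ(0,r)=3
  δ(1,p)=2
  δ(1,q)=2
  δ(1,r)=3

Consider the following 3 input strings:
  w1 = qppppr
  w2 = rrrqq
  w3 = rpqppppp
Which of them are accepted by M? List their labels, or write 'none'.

w1, w3

w1: 2 → 0 → 3 → 3 → 3 → 3 → 3  → end 3, accepted
w2: 2 → 2 → 2 → 2 → 0 → 1  → end 1, rejected
w3: 2 → 2 → 2 → 0 → 3 → 3 → 3 → 3 → 3  → end 3, accepted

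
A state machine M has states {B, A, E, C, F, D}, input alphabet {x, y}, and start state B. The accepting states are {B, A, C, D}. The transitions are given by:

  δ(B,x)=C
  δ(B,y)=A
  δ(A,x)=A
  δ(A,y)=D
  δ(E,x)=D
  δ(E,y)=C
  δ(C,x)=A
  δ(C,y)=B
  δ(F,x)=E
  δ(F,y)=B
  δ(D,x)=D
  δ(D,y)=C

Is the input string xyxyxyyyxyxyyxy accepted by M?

Yes

B → C → B → C → B → C → B → A → D → D → C → A → D → C → A → D
End state D is accepting.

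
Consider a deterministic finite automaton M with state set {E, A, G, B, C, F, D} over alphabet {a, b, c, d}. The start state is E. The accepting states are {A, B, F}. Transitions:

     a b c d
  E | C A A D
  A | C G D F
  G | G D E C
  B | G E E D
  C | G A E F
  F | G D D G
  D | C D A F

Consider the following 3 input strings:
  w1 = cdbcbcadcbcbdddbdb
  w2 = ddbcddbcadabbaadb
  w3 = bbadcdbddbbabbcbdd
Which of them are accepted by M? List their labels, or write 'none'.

w1: Trace: E -c-> A -d-> F -b-> D -c-> A -b-> G -c-> E -a-> C -d-> F -c-> D -b-> D -c-> A -b-> G -d-> C -d-> F -d-> G -b-> D -d-> F -b-> D  → end D, rejected
w2: Trace: E -d-> D -d-> F -b-> D -c-> A -d-> F -d-> G -b-> D -c-> A -a-> C -d-> F -a-> G -b-> D -b-> D -a-> C -a-> G -d-> C -b-> A  → end A, accepted
w3: Trace: E -b-> A -b-> G -a-> G -d-> C -c-> E -d-> D -b-> D -d-> F -d-> G -b-> D -b-> D -a-> C -b-> A -b-> G -c-> E -b-> A -d-> F -d-> G  → end G, rejected

w2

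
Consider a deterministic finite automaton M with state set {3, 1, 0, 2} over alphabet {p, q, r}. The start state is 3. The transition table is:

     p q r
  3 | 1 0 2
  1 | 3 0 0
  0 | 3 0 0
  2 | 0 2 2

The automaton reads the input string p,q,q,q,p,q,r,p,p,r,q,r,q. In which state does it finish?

0

3 → 1 → 0 → 0 → 0 → 3 → 0 → 0 → 3 → 1 → 0 → 0 → 0 → 0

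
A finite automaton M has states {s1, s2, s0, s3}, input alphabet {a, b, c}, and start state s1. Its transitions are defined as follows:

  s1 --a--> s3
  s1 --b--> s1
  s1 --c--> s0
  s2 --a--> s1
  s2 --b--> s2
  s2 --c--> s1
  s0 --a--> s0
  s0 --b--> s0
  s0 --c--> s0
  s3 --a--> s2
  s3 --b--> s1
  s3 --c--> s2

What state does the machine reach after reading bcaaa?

s1 → s1 → s0 → s0 → s0 → s0

s0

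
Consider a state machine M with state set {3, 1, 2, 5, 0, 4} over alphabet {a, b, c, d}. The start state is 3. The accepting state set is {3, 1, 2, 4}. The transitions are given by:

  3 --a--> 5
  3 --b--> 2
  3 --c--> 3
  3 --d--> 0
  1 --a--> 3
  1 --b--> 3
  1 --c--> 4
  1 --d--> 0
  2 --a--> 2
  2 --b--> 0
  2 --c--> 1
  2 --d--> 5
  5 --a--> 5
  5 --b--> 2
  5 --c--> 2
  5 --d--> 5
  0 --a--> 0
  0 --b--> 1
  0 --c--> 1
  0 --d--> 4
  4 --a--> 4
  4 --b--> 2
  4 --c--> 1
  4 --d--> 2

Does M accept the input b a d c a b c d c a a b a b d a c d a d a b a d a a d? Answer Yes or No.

No

3 → 2 → 2 → 5 → 2 → 2 → 0 → 1 → 0 → 1 → 3 → 5 → 2 → 2 → 0 → 4 → 4 → 1 → 0 → 0 → 4 → 4 → 2 → 2 → 5 → 5 → 5 → 5
End state 5 is not accepting.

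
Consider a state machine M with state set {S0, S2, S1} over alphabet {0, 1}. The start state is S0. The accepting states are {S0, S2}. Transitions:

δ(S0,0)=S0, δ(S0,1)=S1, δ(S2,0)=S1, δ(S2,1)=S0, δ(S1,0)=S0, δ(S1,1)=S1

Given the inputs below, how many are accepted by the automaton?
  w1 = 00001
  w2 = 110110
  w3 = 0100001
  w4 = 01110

2

w1: Trace: S0 -0-> S0 -0-> S0 -0-> S0 -0-> S0 -1-> S1  → end S1, rejected
w2: Trace: S0 -1-> S1 -1-> S1 -0-> S0 -1-> S1 -1-> S1 -0-> S0  → end S0, accepted
w3: Trace: S0 -0-> S0 -1-> S1 -0-> S0 -0-> S0 -0-> S0 -0-> S0 -1-> S1  → end S1, rejected
w4: Trace: S0 -0-> S0 -1-> S1 -1-> S1 -1-> S1 -0-> S0  → end S0, accepted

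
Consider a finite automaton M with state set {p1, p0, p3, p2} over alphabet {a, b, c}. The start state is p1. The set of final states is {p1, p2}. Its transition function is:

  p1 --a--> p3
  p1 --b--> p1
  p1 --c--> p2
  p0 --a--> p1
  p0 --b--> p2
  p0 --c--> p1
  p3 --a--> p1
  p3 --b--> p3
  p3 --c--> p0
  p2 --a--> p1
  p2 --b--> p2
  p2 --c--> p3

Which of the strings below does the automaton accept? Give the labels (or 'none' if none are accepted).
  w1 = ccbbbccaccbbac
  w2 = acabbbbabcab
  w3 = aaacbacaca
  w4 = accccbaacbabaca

w1: p1 → p2 → p3 → p3 → p3 → p3 → p0 → p1 → p3 → p0 → p1 → p1 → p1 → p3 → p0  → end p0, rejected
w2: p1 → p3 → p0 → p1 → p1 → p1 → p1 → p1 → p3 → p3 → p0 → p1 → p1  → end p1, accepted
w3: p1 → p3 → p1 → p3 → p0 → p2 → p1 → p2 → p1 → p2 → p1  → end p1, accepted
w4: p1 → p3 → p0 → p1 → p2 → p3 → p3 → p1 → p3 → p0 → p2 → p1 → p1 → p3 → p0 → p1  → end p1, accepted

w2, w3, w4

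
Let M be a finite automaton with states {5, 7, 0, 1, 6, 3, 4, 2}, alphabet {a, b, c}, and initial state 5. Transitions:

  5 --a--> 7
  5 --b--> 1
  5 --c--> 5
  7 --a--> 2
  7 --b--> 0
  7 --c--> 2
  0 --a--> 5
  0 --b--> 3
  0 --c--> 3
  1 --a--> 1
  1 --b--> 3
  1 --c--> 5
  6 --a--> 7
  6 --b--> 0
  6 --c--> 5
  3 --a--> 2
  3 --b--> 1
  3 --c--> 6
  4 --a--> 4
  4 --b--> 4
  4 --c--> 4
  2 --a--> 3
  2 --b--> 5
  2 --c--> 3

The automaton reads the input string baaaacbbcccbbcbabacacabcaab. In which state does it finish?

Trace: 5 -b-> 1 -a-> 1 -a-> 1 -a-> 1 -a-> 1 -c-> 5 -b-> 1 -b-> 3 -c-> 6 -c-> 5 -c-> 5 -b-> 1 -b-> 3 -c-> 6 -b-> 0 -a-> 5 -b-> 1 -a-> 1 -c-> 5 -a-> 7 -c-> 2 -a-> 3 -b-> 1 -c-> 5 -a-> 7 -a-> 2 -b-> 5

5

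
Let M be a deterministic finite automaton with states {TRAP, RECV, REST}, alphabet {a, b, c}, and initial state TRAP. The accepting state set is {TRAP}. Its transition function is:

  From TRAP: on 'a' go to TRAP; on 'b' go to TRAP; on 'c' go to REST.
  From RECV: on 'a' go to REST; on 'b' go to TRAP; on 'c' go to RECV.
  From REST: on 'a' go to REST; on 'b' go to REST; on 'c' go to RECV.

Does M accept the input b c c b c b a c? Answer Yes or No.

No

Trace: TRAP -b-> TRAP -c-> REST -c-> RECV -b-> TRAP -c-> REST -b-> REST -a-> REST -c-> RECV
End state RECV is not accepting.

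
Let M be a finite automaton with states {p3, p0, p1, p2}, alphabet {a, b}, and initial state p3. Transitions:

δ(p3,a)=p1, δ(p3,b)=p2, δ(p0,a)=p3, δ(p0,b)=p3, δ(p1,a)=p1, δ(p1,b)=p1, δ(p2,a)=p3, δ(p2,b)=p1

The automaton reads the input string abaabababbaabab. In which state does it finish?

p1

p3 → p1 → p1 → p1 → p1 → p1 → p1 → p1 → p1 → p1 → p1 → p1 → p1 → p1 → p1 → p1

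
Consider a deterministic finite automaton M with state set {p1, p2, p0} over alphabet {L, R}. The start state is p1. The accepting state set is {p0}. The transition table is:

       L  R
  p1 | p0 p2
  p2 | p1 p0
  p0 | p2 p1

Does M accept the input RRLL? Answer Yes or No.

start at p1
read 'R': p1 → p2
read 'R': p2 → p0
read 'L': p0 → p2
read 'L': p2 → p1
End state p1 is not accepting.

No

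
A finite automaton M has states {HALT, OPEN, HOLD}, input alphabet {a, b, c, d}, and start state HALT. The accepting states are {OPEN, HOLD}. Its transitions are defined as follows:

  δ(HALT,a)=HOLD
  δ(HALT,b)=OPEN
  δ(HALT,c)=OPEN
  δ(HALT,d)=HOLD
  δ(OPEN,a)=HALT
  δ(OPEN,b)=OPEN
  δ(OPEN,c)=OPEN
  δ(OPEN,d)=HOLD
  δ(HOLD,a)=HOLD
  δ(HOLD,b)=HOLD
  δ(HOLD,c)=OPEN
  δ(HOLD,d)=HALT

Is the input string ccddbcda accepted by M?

Trace: HALT -c-> OPEN -c-> OPEN -d-> HOLD -d-> HALT -b-> OPEN -c-> OPEN -d-> HOLD -a-> HOLD
End state HOLD is accepting.

Yes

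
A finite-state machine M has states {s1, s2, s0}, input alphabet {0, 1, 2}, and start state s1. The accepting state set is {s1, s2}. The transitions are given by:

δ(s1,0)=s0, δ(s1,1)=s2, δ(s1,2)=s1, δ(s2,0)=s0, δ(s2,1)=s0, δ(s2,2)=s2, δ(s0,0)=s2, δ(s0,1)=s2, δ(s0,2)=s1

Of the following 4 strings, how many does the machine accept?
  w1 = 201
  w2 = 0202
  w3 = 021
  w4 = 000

3

w1: Trace: s1 -2-> s1 -0-> s0 -1-> s2  → end s2, accepted
w2: Trace: s1 -0-> s0 -2-> s1 -0-> s0 -2-> s1  → end s1, accepted
w3: Trace: s1 -0-> s0 -2-> s1 -1-> s2  → end s2, accepted
w4: Trace: s1 -0-> s0 -0-> s2 -0-> s0  → end s0, rejected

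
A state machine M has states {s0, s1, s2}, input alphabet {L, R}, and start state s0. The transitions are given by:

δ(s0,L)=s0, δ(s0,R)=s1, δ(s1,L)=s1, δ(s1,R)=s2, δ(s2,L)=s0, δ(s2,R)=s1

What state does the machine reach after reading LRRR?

s1

Trace: s0 -L-> s0 -R-> s1 -R-> s2 -R-> s1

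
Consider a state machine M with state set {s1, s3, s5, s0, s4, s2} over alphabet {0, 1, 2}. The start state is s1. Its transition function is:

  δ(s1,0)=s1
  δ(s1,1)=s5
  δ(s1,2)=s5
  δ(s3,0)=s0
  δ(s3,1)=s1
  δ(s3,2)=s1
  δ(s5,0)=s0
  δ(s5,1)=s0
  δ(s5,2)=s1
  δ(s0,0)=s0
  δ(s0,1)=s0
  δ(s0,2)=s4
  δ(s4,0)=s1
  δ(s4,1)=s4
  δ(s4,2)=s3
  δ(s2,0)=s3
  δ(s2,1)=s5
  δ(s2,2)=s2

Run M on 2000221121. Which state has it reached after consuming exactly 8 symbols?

s5

start at s1
read '2': s1 → s5
read '0': s5 → s0
read '0': s0 → s0
read '0': s0 → s0
read '2': s0 → s4
read '2': s4 → s3
read '1': s3 → s1
read '1': s1 → s5
After 8 symbols: s5.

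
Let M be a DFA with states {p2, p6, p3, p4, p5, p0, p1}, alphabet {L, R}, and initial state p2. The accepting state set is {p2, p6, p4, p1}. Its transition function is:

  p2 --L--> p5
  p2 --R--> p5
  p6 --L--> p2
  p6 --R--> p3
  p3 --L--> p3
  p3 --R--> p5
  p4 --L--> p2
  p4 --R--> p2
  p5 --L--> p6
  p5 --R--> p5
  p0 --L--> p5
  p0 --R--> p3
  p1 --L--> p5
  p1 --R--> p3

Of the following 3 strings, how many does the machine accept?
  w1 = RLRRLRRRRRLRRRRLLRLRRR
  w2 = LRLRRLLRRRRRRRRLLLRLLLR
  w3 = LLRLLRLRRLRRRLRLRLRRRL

1

w1: p2 → p5 → p6 → p3 → p5 → p6 → p3 → p5 → p5 → p5 → p5 → p6 → p3 → p5 → p5 → p5 → p6 → p2 → p5 → p6 → p3 → p5 → p5  → end p5, rejected
w2: p2 → p5 → p5 → p6 → p3 → p5 → p6 → p2 → p5 → p5 → p5 → p5 → p5 → p5 → p5 → p5 → p6 → p2 → p5 → p5 → p6 → p2 → p5 → p5  → end p5, rejected
w3: p2 → p5 → p6 → p3 → p3 → p3 → p5 → p6 → p3 → p5 → p6 → p3 → p5 → p5 → p6 → p3 → p3 → p5 → p6 → p3 → p5 → p5 → p6  → end p6, accepted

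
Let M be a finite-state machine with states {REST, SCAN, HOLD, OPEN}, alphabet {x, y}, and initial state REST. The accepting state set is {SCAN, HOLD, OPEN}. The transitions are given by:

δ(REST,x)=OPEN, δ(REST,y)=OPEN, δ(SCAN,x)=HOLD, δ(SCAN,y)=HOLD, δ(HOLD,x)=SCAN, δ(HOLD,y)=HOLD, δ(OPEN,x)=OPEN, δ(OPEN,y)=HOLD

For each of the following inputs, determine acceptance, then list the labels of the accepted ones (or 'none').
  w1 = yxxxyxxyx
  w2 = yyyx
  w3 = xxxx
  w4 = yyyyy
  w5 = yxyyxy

w1: Trace: REST -y-> OPEN -x-> OPEN -x-> OPEN -x-> OPEN -y-> HOLD -x-> SCAN -x-> HOLD -y-> HOLD -x-> SCAN  → end SCAN, accepted
w2: Trace: REST -y-> OPEN -y-> HOLD -y-> HOLD -x-> SCAN  → end SCAN, accepted
w3: Trace: REST -x-> OPEN -x-> OPEN -x-> OPEN -x-> OPEN  → end OPEN, accepted
w4: Trace: REST -y-> OPEN -y-> HOLD -y-> HOLD -y-> HOLD -y-> HOLD  → end HOLD, accepted
w5: Trace: REST -y-> OPEN -x-> OPEN -y-> HOLD -y-> HOLD -x-> SCAN -y-> HOLD  → end HOLD, accepted

w1, w2, w3, w4, w5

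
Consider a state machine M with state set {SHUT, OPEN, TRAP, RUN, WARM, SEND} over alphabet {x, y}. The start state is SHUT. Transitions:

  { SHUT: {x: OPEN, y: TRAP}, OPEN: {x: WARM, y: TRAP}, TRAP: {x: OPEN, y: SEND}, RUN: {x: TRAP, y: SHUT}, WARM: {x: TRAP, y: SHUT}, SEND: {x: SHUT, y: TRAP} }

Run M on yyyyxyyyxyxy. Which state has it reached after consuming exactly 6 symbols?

start at SHUT
read 'y': SHUT → TRAP
read 'y': TRAP → SEND
read 'y': SEND → TRAP
read 'y': TRAP → SEND
read 'x': SEND → SHUT
read 'y': SHUT → TRAP
After 6 symbols: TRAP.

TRAP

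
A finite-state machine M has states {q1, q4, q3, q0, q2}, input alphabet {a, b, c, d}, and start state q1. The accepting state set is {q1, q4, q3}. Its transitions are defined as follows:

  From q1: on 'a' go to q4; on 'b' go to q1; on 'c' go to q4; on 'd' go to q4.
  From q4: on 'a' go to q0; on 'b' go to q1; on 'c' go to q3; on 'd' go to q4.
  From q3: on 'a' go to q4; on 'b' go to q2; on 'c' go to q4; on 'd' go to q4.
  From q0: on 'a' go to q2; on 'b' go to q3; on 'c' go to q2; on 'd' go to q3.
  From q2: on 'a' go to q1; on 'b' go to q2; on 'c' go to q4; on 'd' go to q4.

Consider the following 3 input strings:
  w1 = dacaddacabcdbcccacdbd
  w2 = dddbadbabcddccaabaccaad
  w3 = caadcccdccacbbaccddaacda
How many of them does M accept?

w1: Trace: q1 -d-> q4 -a-> q0 -c-> q2 -a-> q1 -d-> q4 -d-> q4 -a-> q0 -c-> q2 -a-> q1 -b-> q1 -c-> q4 -d-> q4 -b-> q1 -c-> q4 -c-> q3 -c-> q4 -a-> q0 -c-> q2 -d-> q4 -b-> q1 -d-> q4  → end q4, accepted
w2: Trace: q1 -d-> q4 -d-> q4 -d-> q4 -b-> q1 -a-> q4 -d-> q4 -b-> q1 -a-> q4 -b-> q1 -c-> q4 -d-> q4 -d-> q4 -c-> q3 -c-> q4 -a-> q0 -a-> q2 -b-> q2 -a-> q1 -c-> q4 -c-> q3 -a-> q4 -a-> q0 -d-> q3  → end q3, accepted
w3: Trace: q1 -c-> q4 -a-> q0 -a-> q2 -d-> q4 -c-> q3 -c-> q4 -c-> q3 -d-> q4 -c-> q3 -c-> q4 -a-> q0 -c-> q2 -b-> q2 -b-> q2 -a-> q1 -c-> q4 -c-> q3 -d-> q4 -d-> q4 -a-> q0 -a-> q2 -c-> q4 -d-> q4 -a-> q0  → end q0, rejected

2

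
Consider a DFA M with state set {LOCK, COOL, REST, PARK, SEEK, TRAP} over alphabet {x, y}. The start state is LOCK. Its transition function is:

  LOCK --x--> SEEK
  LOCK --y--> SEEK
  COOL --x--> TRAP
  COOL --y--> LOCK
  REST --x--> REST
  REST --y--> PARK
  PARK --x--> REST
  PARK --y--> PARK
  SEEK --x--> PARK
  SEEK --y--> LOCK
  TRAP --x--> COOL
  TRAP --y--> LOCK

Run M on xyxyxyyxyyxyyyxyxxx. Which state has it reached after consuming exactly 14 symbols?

LOCK → SEEK → LOCK → SEEK → LOCK → SEEK → LOCK → SEEK → PARK → PARK → PARK → REST → PARK → PARK → PARK
After 14 symbols: PARK.

PARK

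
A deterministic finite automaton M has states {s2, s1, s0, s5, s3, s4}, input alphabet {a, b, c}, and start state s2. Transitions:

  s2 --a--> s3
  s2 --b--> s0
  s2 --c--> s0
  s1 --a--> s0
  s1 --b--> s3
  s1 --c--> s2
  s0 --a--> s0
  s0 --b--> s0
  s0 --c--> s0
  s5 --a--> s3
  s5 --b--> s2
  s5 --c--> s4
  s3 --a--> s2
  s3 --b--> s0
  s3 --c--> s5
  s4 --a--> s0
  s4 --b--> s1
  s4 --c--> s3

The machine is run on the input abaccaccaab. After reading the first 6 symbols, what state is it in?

start at s2
read 'a': s2 → s3
read 'b': s3 → s0
read 'a': s0 → s0
read 'c': s0 → s0
read 'c': s0 → s0
read 'a': s0 → s0
After 6 symbols: s0.

s0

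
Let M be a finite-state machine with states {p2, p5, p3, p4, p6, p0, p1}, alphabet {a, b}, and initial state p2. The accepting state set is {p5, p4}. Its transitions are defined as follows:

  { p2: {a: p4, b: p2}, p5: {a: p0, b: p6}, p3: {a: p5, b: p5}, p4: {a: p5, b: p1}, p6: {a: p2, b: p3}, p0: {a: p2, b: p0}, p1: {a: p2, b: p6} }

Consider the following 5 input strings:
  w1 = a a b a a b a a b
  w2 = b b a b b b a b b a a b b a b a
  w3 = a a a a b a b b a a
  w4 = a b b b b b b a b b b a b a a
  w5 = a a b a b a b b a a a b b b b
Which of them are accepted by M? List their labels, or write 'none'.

w1: p2 → p4 → p5 → p6 → p2 → p4 → p1 → p2 → p4 → p1  → end p1, rejected
w2: p2 → p2 → p2 → p4 → p1 → p6 → p3 → p5 → p6 → p3 → p5 → p0 → p0 → p0 → p2 → p2 → p4  → end p4, accepted
w3: p2 → p4 → p5 → p0 → p2 → p2 → p4 → p1 → p6 → p2 → p4  → end p4, accepted
w4: p2 → p4 → p1 → p6 → p3 → p5 → p6 → p3 → p5 → p6 → p3 → p5 → p0 → p0 → p2 → p4  → end p4, accepted
w5: p2 → p4 → p5 → p6 → p2 → p2 → p4 → p1 → p6 → p2 → p4 → p5 → p6 → p3 → p5 → p6  → end p6, rejected

w2, w3, w4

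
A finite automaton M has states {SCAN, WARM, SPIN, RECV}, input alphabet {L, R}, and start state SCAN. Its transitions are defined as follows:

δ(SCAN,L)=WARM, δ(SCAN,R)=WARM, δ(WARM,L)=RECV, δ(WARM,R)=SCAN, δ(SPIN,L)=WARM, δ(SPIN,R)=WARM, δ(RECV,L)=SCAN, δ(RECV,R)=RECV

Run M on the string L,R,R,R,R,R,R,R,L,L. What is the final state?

start at SCAN
read 'L': SCAN → WARM
read 'R': WARM → SCAN
read 'R': SCAN → WARM
read 'R': WARM → SCAN
read 'R': SCAN → WARM
read 'R': WARM → SCAN
read 'R': SCAN → WARM
read 'R': WARM → SCAN
read 'L': SCAN → WARM
read 'L': WARM → RECV

RECV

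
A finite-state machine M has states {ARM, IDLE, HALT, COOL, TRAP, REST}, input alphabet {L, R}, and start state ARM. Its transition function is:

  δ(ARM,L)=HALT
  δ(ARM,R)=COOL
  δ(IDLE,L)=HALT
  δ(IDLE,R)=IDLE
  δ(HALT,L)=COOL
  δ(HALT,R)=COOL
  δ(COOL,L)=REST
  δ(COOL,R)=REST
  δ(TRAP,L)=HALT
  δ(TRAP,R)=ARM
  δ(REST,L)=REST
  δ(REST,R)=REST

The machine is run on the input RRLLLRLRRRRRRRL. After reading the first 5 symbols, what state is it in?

REST

ARM → COOL → REST → REST → REST → REST
After 5 symbols: REST.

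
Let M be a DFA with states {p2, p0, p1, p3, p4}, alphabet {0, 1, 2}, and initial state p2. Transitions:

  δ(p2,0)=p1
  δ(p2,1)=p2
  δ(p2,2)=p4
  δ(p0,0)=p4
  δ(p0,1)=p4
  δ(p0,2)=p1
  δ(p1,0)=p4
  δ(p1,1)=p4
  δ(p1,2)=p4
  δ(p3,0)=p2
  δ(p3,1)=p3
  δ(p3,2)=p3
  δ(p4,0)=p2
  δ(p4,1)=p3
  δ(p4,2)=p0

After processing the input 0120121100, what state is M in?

Trace: p2 -0-> p1 -1-> p4 -2-> p0 -0-> p4 -1-> p3 -2-> p3 -1-> p3 -1-> p3 -0-> p2 -0-> p1

p1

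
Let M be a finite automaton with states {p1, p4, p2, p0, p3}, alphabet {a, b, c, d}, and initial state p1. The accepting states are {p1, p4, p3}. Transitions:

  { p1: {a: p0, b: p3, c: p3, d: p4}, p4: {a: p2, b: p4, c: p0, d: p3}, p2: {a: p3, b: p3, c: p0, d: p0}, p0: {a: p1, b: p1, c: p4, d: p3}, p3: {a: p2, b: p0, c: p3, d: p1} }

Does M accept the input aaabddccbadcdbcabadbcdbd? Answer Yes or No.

Yes

Trace: p1 -a-> p0 -a-> p1 -a-> p0 -b-> p1 -d-> p4 -d-> p3 -c-> p3 -c-> p3 -b-> p0 -a-> p1 -d-> p4 -c-> p0 -d-> p3 -b-> p0 -c-> p4 -a-> p2 -b-> p3 -a-> p2 -d-> p0 -b-> p1 -c-> p3 -d-> p1 -b-> p3 -d-> p1
End state p1 is accepting.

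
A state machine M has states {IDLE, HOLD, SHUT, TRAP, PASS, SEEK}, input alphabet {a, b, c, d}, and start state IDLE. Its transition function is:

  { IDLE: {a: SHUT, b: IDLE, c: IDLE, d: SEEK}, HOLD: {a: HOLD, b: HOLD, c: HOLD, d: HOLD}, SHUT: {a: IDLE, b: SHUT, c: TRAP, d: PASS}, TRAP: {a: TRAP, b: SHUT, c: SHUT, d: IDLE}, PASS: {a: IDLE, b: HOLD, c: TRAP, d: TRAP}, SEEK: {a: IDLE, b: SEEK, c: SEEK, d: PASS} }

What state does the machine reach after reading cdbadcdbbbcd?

HOLD

IDLE → IDLE → SEEK → SEEK → IDLE → SEEK → SEEK → PASS → HOLD → HOLD → HOLD → HOLD → HOLD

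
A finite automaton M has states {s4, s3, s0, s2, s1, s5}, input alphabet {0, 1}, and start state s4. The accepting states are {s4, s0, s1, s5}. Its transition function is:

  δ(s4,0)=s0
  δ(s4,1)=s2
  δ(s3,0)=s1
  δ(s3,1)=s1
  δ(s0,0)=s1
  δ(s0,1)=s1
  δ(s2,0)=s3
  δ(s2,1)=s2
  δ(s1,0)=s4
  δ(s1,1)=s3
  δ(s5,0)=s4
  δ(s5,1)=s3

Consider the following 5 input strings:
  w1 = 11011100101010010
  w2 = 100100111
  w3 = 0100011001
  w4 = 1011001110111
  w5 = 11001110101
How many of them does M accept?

w1: Trace: s4 -1-> s2 -1-> s2 -0-> s3 -1-> s1 -1-> s3 -1-> s1 -0-> s4 -0-> s0 -1-> s1 -0-> s4 -1-> s2 -0-> s3 -1-> s1 -0-> s4 -0-> s0 -1-> s1 -0-> s4  → end s4, accepted
w2: Trace: s4 -1-> s2 -0-> s3 -0-> s1 -1-> s3 -0-> s1 -0-> s4 -1-> s2 -1-> s2 -1-> s2  → end s2, rejected
w3: Trace: s4 -0-> s0 -1-> s1 -0-> s4 -0-> s0 -0-> s1 -1-> s3 -1-> s1 -0-> s4 -0-> s0 -1-> s1  → end s1, accepted
w4: Trace: s4 -1-> s2 -0-> s3 -1-> s1 -1-> s3 -0-> s1 -0-> s4 -1-> s2 -1-> s2 -1-> s2 -0-> s3 -1-> s1 -1-> s3 -1-> s1  → end s1, accepted
w5: Trace: s4 -1-> s2 -1-> s2 -0-> s3 -0-> s1 -1-> s3 -1-> s1 -1-> s3 -0-> s1 -1-> s3 -0-> s1 -1-> s3  → end s3, rejected

3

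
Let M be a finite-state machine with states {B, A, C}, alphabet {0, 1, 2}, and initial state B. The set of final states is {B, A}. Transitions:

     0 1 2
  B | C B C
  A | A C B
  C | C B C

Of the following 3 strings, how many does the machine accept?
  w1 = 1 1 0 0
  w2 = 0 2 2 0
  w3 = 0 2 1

w1: B → B → B → C → C  → end C, rejected
w2: B → C → C → C → C  → end C, rejected
w3: B → C → C → B  → end B, accepted

1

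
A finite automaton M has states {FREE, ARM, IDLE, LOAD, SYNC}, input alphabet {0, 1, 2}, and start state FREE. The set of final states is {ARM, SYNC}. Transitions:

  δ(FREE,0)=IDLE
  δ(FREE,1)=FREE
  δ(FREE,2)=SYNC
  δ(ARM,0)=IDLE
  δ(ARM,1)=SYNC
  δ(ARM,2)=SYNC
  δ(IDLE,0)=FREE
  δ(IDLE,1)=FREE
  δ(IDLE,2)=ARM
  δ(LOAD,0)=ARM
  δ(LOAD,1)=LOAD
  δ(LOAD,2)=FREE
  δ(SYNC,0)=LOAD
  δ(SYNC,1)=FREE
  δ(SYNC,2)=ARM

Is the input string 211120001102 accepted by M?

Yes

Trace: FREE -2-> SYNC -1-> FREE -1-> FREE -1-> FREE -2-> SYNC -0-> LOAD -0-> ARM -0-> IDLE -1-> FREE -1-> FREE -0-> IDLE -2-> ARM
End state ARM is accepting.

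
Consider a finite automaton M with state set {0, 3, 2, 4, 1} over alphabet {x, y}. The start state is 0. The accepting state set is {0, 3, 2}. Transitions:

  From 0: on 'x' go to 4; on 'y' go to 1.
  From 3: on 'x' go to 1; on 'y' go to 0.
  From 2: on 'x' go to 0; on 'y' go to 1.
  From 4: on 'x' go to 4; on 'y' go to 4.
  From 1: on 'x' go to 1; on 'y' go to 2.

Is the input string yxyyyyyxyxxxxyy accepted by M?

No

start at 0
read 'y': 0 → 1
read 'x': 1 → 1
read 'y': 1 → 2
read 'y': 2 → 1
read 'y': 1 → 2
read 'y': 2 → 1
read 'y': 1 → 2
read 'x': 2 → 0
read 'y': 0 → 1
read 'x': 1 → 1
read 'x': 1 → 1
read 'x': 1 → 1
read 'x': 1 → 1
read 'y': 1 → 2
read 'y': 2 → 1
End state 1 is not accepting.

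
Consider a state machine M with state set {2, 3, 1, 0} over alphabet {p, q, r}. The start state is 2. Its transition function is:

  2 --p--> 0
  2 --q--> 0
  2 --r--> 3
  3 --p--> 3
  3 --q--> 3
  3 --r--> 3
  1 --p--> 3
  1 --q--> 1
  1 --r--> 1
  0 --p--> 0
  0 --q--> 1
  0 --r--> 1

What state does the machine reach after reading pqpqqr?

3

start at 2
read 'p': 2 → 0
read 'q': 0 → 1
read 'p': 1 → 3
read 'q': 3 → 3
read 'q': 3 → 3
read 'r': 3 → 3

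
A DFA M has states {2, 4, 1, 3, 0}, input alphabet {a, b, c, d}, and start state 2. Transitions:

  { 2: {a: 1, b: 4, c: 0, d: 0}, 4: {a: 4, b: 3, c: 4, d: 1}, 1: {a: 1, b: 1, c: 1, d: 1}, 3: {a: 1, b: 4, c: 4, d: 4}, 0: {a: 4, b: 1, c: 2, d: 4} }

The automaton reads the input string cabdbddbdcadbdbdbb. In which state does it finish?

start at 2
read 'c': 2 → 0
read 'a': 0 → 4
read 'b': 4 → 3
read 'd': 3 → 4
read 'b': 4 → 3
read 'd': 3 → 4
read 'd': 4 → 1
read 'b': 1 → 1
read 'd': 1 → 1
read 'c': 1 → 1
read 'a': 1 → 1
read 'd': 1 → 1
read 'b': 1 → 1
read 'd': 1 → 1
read 'b': 1 → 1
read 'd': 1 → 1
read 'b': 1 → 1
read 'b': 1 → 1

1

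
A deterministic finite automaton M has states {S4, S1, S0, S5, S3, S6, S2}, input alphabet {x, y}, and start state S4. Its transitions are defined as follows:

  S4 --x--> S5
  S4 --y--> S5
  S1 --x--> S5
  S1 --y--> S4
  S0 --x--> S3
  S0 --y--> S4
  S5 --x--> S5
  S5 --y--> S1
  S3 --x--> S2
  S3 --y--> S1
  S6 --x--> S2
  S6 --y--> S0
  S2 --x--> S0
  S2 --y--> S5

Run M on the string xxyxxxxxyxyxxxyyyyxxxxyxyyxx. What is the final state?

Trace: S4 -x-> S5 -x-> S5 -y-> S1 -x-> S5 -x-> S5 -x-> S5 -x-> S5 -x-> S5 -y-> S1 -x-> S5 -y-> S1 -x-> S5 -x-> S5 -x-> S5 -y-> S1 -y-> S4 -y-> S5 -y-> S1 -x-> S5 -x-> S5 -x-> S5 -x-> S5 -y-> S1 -x-> S5 -y-> S1 -y-> S4 -x-> S5 -x-> S5

S5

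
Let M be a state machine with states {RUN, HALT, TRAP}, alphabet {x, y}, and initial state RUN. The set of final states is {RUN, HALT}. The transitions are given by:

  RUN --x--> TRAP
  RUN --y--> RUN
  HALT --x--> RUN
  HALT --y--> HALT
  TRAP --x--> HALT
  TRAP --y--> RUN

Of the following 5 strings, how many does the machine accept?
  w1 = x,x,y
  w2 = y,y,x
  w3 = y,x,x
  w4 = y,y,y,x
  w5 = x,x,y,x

3

w1:
  start at RUN
  read 'x': RUN → TRAP
  read 'x': TRAP → HALT
  read 'y': HALT → HALT
  end HALT, accepted
w2:
  start at RUN
  read 'y': RUN → RUN
  read 'y': RUN → RUN
  read 'x': RUN → TRAP
  end TRAP, rejected
w3:
  start at RUN
  read 'y': RUN → RUN
  read 'x': RUN → TRAP
  read 'x': TRAP → HALT
  end HALT, accepted
w4:
  start at RUN
  read 'y': RUN → RUN
  read 'y': RUN → RUN
  read 'y': RUN → RUN
  read 'x': RUN → TRAP
  end TRAP, rejected
w5:
  start at RUN
  read 'x': RUN → TRAP
  read 'x': TRAP → HALT
  read 'y': HALT → HALT
  read 'x': HALT → RUN
  end RUN, accepted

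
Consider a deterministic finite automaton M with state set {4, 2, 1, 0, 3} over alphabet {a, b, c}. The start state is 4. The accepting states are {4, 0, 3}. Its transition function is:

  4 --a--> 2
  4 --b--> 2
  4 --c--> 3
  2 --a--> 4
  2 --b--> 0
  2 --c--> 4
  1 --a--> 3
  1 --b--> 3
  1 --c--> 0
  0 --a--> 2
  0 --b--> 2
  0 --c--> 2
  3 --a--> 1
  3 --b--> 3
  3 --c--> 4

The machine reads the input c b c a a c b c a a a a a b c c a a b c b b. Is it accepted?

start at 4
read 'c': 4 → 3
read 'b': 3 → 3
read 'c': 3 → 4
read 'a': 4 → 2
read 'a': 2 → 4
read 'c': 4 → 3
read 'b': 3 → 3
read 'c': 3 → 4
read 'a': 4 → 2
read 'a': 2 → 4
read 'a': 4 → 2
read 'a': 2 → 4
read 'a': 4 → 2
read 'b': 2 → 0
read 'c': 0 → 2
read 'c': 2 → 4
read 'a': 4 → 2
read 'a': 2 → 4
read 'b': 4 → 2
read 'c': 2 → 4
read 'b': 4 → 2
read 'b': 2 → 0
End state 0 is accepting.

Yes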